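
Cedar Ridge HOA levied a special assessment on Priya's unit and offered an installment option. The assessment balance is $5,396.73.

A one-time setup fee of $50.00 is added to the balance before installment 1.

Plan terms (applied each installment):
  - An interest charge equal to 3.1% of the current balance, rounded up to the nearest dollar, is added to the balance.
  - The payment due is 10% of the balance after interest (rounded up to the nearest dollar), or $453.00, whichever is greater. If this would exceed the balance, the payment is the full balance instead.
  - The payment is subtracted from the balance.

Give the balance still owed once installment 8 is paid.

$2,660.73

Installment 1: opening $5,446.73; interest $169.00 → $5,615.73; payment $562.00; balance $5,053.73
Installment 2: opening $5,053.73; interest $157.00 → $5,210.73; payment $522.00; balance $4,688.73
Installment 3: opening $4,688.73; interest $146.00 → $4,834.73; payment $484.00; balance $4,350.73
Installment 4: opening $4,350.73; interest $135.00 → $4,485.73; payment $453.00; balance $4,032.73
Installment 5: opening $4,032.73; interest $126.00 → $4,158.73; payment $453.00; balance $3,705.73
Installment 6: opening $3,705.73; interest $115.00 → $3,820.73; payment $453.00; balance $3,367.73
Installment 7: opening $3,367.73; interest $105.00 → $3,472.73; payment $453.00; balance $3,019.73
Installment 8: opening $3,019.73; interest $94.00 → $3,113.73; payment $453.00; balance $2,660.73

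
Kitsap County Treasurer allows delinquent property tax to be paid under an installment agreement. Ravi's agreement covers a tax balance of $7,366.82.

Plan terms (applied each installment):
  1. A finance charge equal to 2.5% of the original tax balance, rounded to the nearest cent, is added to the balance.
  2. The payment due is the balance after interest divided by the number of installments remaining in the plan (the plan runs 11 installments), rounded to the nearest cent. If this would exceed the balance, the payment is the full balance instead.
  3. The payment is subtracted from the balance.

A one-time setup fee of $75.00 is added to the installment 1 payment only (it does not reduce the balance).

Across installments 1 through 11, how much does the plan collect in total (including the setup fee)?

# | Opening | Interest | Payment | Fee | End bal
1 | $7,366.82 | $184.17 | $686.45 | $75.00 | $6,864.54
2 | $6,864.54 | $184.17 | $704.87 | — | $6,343.84
3 | $6,343.84 | $184.17 | $725.33 | — | $5,802.68
4 | $5,802.68 | $184.17 | $748.36 | — | $5,238.49
5 | $5,238.49 | $184.17 | $774.67 | — | $4,647.99
6 | $4,647.99 | $184.17 | $805.36 | — | $4,026.80
7 | $4,026.80 | $184.17 | $842.19 | — | $3,368.78
8 | $3,368.78 | $184.17 | $888.24 | — | $2,664.71
9 | $2,664.71 | $184.17 | $949.63 | — | $1,899.25
10 | $1,899.25 | $184.17 | $1,041.71 | — | $1,041.71
11 | $1,041.71 | $184.17 | $1,225.88 | — | $0.00
Total paid: $9,467.69

$9,467.69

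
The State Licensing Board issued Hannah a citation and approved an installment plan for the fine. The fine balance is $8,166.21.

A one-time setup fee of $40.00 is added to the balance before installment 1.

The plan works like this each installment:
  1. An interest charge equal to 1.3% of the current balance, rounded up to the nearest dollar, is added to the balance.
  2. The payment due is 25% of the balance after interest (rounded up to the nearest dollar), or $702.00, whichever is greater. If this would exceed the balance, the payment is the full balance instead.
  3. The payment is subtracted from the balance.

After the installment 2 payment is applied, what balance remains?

$4,736.21

Installment 1: opening $8,206.21; interest $107.00 → $8,313.21; payment $2,079.00; balance $6,234.21
Installment 2: opening $6,234.21; interest $82.00 → $6,316.21; payment $1,580.00; balance $4,736.21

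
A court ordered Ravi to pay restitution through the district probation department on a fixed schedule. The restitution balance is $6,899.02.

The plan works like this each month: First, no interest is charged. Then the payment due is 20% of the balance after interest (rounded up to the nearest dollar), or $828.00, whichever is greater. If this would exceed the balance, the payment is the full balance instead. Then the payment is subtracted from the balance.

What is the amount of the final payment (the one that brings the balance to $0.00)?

Month 1: $6,899.02 − $1,380.00 → $5,519.02
Month 2: $5,519.02 − $1,104.00 → $4,415.02
Month 3: $4,415.02 − $884.00 → $3,531.02
Month 4: $3,531.02 − $828.00 → $2,703.02
Month 5: $2,703.02 − $828.00 → $1,875.02
Month 6: $1,875.02 − $828.00 → $1,047.02
Month 7: $1,047.02 − $828.00 → $219.02
Month 8: $219.02 − $219.02 → $0.00

$219.02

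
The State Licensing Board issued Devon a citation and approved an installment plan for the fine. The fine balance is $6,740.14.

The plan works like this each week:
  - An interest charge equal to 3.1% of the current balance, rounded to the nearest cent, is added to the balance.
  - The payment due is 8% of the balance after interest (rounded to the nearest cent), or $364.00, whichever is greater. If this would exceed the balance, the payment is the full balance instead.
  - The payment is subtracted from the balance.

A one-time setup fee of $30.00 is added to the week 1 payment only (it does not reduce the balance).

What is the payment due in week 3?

$500.16

# | Opening | Interest | Payment | Fee | End bal
1 | $6,740.14 | $208.94 | $555.93 | $30.00 | $6,393.15
2 | $6,393.15 | $198.19 | $527.31 | — | $6,064.03
3 | $6,064.03 | $187.98 | $500.16 | — | $5,751.85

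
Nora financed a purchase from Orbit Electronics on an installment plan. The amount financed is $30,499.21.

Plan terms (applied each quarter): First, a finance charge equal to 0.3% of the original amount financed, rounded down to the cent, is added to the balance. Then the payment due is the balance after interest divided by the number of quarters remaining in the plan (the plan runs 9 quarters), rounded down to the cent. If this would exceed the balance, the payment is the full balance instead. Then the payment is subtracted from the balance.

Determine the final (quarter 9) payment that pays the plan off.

Quarter 1: $30,499.21 +$91.49 interest = $30,590.70; pay $3,398.96 → $27,191.74
Quarter 2: $27,191.74 +$91.49 interest = $27,283.23; pay $3,410.40 → $23,872.83
Quarter 3: $23,872.83 +$91.49 interest = $23,964.32; pay $3,423.47 → $20,540.85
Quarter 4: $20,540.85 +$91.49 interest = $20,632.34; pay $3,438.72 → $17,193.62
Quarter 5: $17,193.62 +$91.49 interest = $17,285.11; pay $3,457.02 → $13,828.09
Quarter 6: $13,828.09 +$91.49 interest = $13,919.58; pay $3,479.89 → $10,439.69
Quarter 7: $10,439.69 +$91.49 interest = $10,531.18; pay $3,510.39 → $7,020.79
Quarter 8: $7,020.79 +$91.49 interest = $7,112.28; pay $3,556.14 → $3,556.14
Quarter 9: $3,556.14 +$91.49 interest = $3,647.63; pay $3,647.63 → $0.00

$3,647.63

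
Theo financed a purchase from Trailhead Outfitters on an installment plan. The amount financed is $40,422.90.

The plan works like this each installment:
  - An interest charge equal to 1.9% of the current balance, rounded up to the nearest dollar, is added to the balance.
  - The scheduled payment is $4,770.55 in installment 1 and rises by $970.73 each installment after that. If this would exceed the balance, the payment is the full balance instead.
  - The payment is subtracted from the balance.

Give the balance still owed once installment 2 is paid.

$31,373.07

Installment 1: opening $40,422.90; interest $769.00 → $41,191.90; payment $4,770.55; balance $36,421.35
Installment 2: opening $36,421.35; interest $693.00 → $37,114.35; payment $5,741.28; balance $31,373.07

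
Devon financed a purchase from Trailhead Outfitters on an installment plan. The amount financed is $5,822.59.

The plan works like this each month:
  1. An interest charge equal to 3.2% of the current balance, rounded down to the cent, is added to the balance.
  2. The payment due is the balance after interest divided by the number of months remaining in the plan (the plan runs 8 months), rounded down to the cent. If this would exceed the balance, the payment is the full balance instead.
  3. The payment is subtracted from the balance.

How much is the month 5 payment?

Month 1: $5,822.59 +$186.32 interest = $6,008.91; pay $751.11 → $5,257.80
Month 2: $5,257.80 +$168.24 interest = $5,426.04; pay $775.14 → $4,650.90
Month 3: $4,650.90 +$148.82 interest = $4,799.72; pay $799.95 → $3,999.77
Month 4: $3,999.77 +$127.99 interest = $4,127.76; pay $825.55 → $3,302.21
Month 5: $3,302.21 +$105.67 interest = $3,407.88; pay $851.97 → $2,555.91

$851.97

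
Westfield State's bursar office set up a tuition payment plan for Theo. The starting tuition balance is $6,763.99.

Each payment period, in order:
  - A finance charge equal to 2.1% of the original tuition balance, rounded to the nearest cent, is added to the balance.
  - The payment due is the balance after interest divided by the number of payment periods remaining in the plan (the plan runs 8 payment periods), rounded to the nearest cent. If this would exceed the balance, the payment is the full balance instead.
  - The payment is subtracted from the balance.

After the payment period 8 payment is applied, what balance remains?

$0.00

Payment period 1: opening $6,763.99; interest $142.04 → $6,906.03; payment $863.25; balance $6,042.78
Payment period 2: opening $6,042.78; interest $142.04 → $6,184.82; payment $883.55; balance $5,301.27
Payment period 3: opening $5,301.27; interest $142.04 → $5,443.31; payment $907.22; balance $4,536.09
Payment period 4: opening $4,536.09; interest $142.04 → $4,678.13; payment $935.63; balance $3,742.50
Payment period 5: opening $3,742.50; interest $142.04 → $3,884.54; payment $971.14; balance $2,913.40
Payment period 6: opening $2,913.40; interest $142.04 → $3,055.44; payment $1,018.48; balance $2,036.96
Payment period 7: opening $2,036.96; interest $142.04 → $2,179.00; payment $1,089.50; balance $1,089.50
Payment period 8: opening $1,089.50; interest $142.04 → $1,231.54; payment $1,231.54; balance $0.00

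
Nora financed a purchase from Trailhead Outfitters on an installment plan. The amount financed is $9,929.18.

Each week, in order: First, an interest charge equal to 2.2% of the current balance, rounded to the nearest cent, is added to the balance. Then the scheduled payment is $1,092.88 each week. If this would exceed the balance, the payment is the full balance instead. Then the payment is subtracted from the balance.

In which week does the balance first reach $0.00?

11

# | Opening | Interest | Payment | End bal
1 | $9,929.18 | $218.44 | $1,092.88 | $9,054.74
2 | $9,054.74 | $199.20 | $1,092.88 | $8,161.06
3 | $8,161.06 | $179.54 | $1,092.88 | $7,247.72
4 | $7,247.72 | $159.45 | $1,092.88 | $6,314.29
5 | $6,314.29 | $138.91 | $1,092.88 | $5,360.32
6 | $5,360.32 | $117.93 | $1,092.88 | $4,385.37
7 | $4,385.37 | $96.48 | $1,092.88 | $3,388.97
8 | $3,388.97 | $74.56 | $1,092.88 | $2,370.65
9 | $2,370.65 | $52.15 | $1,092.88 | $1,329.92
10 | $1,329.92 | $29.26 | $1,092.88 | $266.30
11 | $266.30 | $5.86 | $272.16 | $0.00
Balance reaches $0.00 in week 11.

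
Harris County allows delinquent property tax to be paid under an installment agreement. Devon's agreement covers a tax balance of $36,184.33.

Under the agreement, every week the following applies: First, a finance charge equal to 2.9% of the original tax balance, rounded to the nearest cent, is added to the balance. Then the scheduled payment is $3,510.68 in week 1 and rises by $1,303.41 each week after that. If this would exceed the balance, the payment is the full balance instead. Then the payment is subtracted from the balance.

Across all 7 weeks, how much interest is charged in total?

$7,345.45

Week 1: $36,184.33 +$1,049.35 interest = $37,233.68; pay $3,510.68 → $33,723.00
Week 2: $33,723.00 +$1,049.35 interest = $34,772.35; pay $4,814.09 → $29,958.26
Week 3: $29,958.26 +$1,049.35 interest = $31,007.61; pay $6,117.50 → $24,890.11
Week 4: $24,890.11 +$1,049.35 interest = $25,939.46; pay $7,420.91 → $18,518.55
Week 5: $18,518.55 +$1,049.35 interest = $19,567.90; pay $8,724.32 → $10,843.58
Week 6: $10,843.58 +$1,049.35 interest = $11,892.93; pay $10,027.73 → $1,865.20
Week 7: $1,865.20 +$1,049.35 interest = $2,914.55; pay $2,914.55 → $0.00
Total interest: $1,049.35 + $1,049.35 + $1,049.35 + $1,049.35 + $1,049.35 + $1,049.35 + $1,049.35 = $7,345.45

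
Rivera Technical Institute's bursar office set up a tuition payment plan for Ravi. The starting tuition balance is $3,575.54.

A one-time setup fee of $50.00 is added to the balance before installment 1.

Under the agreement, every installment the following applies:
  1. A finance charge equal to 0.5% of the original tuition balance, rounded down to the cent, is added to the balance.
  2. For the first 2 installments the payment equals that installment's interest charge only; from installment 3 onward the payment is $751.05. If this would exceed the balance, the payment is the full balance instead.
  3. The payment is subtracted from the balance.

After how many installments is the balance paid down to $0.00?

7

Installment 1: $3,625.54 +$17.87 interest = $3,643.41; pay $17.87 → $3,625.54
Installment 2: $3,625.54 +$17.87 interest = $3,643.41; pay $17.87 → $3,625.54
Installment 3: $3,625.54 +$17.87 interest = $3,643.41; pay $751.05 → $2,892.36
Installment 4: $2,892.36 +$17.87 interest = $2,910.23; pay $751.05 → $2,159.18
Installment 5: $2,159.18 +$17.87 interest = $2,177.05; pay $751.05 → $1,426.00
Installment 6: $1,426.00 +$17.87 interest = $1,443.87; pay $751.05 → $692.82
Installment 7: $692.82 +$17.87 interest = $710.69; pay $710.69 → $0.00
Balance reaches $0.00 in installment 7.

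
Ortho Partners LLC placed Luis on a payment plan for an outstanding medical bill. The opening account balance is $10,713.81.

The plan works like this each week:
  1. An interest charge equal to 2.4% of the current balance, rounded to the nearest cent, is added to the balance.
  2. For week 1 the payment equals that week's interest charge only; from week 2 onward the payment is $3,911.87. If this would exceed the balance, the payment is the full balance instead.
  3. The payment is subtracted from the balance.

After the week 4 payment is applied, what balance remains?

$0.00

Week 1: $10,713.81 +$257.13 interest = $10,970.94; pay $257.13 → $10,713.81
Week 2: $10,713.81 +$257.13 interest = $10,970.94; pay $3,911.87 → $7,059.07
Week 3: $7,059.07 +$169.42 interest = $7,228.49; pay $3,911.87 → $3,316.62
Week 4: $3,316.62 +$79.60 interest = $3,396.22; pay $3,396.22 → $0.00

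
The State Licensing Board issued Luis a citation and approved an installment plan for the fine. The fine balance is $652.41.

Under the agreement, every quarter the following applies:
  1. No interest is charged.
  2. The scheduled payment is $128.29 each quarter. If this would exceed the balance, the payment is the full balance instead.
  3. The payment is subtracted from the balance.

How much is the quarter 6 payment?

$10.96

Quarter 1: $652.41 − $128.29 → $524.12
Quarter 2: $524.12 − $128.29 → $395.83
Quarter 3: $395.83 − $128.29 → $267.54
Quarter 4: $267.54 − $128.29 → $139.25
Quarter 5: $139.25 − $128.29 → $10.96
Quarter 6: $10.96 − $10.96 → $0.00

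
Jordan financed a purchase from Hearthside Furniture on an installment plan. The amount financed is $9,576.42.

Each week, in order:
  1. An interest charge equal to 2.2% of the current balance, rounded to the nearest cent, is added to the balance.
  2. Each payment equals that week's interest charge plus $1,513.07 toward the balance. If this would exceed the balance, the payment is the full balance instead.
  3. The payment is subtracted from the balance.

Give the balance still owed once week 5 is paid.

$2,011.07

Week 1: $9,576.42 +$210.68 interest = $9,787.10; pay $1,723.75 → $8,063.35
Week 2: $8,063.35 +$177.39 interest = $8,240.74; pay $1,690.46 → $6,550.28
Week 3: $6,550.28 +$144.11 interest = $6,694.39; pay $1,657.18 → $5,037.21
Week 4: $5,037.21 +$110.82 interest = $5,148.03; pay $1,623.89 → $3,524.14
Week 5: $3,524.14 +$77.53 interest = $3,601.67; pay $1,590.60 → $2,011.07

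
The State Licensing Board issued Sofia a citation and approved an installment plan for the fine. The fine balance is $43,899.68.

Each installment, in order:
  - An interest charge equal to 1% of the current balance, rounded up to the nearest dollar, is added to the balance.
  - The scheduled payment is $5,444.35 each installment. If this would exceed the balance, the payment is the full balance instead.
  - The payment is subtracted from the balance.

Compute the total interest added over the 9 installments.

Installment 1: $43,899.68 +$439.00 interest = $44,338.68; pay $5,444.35 → $38,894.33
Installment 2: $38,894.33 +$389.00 interest = $39,283.33; pay $5,444.35 → $33,838.98
Installment 3: $33,838.98 +$339.00 interest = $34,177.98; pay $5,444.35 → $28,733.63
Installment 4: $28,733.63 +$288.00 interest = $29,021.63; pay $5,444.35 → $23,577.28
Installment 5: $23,577.28 +$236.00 interest = $23,813.28; pay $5,444.35 → $18,368.93
Installment 6: $18,368.93 +$184.00 interest = $18,552.93; pay $5,444.35 → $13,108.58
Installment 7: $13,108.58 +$132.00 interest = $13,240.58; pay $5,444.35 → $7,796.23
Installment 8: $7,796.23 +$78.00 interest = $7,874.23; pay $5,444.35 → $2,429.88
Installment 9: $2,429.88 +$25.00 interest = $2,454.88; pay $2,454.88 → $0.00
Total interest: $439.00 + $389.00 + $339.00 + $288.00 + $236.00 + $184.00 + $132.00 + $78.00 + $25.00 = $2,110.00

$2,110.00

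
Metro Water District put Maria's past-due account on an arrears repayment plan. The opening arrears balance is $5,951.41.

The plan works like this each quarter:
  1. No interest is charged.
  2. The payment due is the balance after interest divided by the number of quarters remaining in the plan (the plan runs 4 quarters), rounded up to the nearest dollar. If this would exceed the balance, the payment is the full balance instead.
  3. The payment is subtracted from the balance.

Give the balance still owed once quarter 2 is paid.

# | Opening | Payment | End bal
1 | $5,951.41 | $1,488.00 | $4,463.41
2 | $4,463.41 | $1,488.00 | $2,975.41

$2,975.41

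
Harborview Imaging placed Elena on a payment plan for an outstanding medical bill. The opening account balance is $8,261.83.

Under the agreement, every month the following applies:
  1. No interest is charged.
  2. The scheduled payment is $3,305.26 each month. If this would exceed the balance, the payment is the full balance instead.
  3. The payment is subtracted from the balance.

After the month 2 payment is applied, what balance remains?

Month 1: opening $8,261.83; payment $3,305.26; balance $4,956.57
Month 2: opening $4,956.57; payment $3,305.26; balance $1,651.31

$1,651.31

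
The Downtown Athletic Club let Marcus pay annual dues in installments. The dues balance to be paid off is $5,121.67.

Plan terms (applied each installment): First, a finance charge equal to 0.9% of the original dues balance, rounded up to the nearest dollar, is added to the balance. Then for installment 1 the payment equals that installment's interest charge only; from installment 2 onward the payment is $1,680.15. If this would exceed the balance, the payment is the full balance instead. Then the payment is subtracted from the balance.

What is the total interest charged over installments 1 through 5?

Installment 1: $5,121.67 +$47.00 interest = $5,168.67; pay $47.00 → $5,121.67
Installment 2: $5,121.67 +$47.00 interest = $5,168.67; pay $1,680.15 → $3,488.52
Installment 3: $3,488.52 +$47.00 interest = $3,535.52; pay $1,680.15 → $1,855.37
Installment 4: $1,855.37 +$47.00 interest = $1,902.37; pay $1,680.15 → $222.22
Installment 5: $222.22 +$47.00 interest = $269.22; pay $269.22 → $0.00
Total interest: $47.00 + $47.00 + $47.00 + $47.00 + $47.00 = $235.00

$235.00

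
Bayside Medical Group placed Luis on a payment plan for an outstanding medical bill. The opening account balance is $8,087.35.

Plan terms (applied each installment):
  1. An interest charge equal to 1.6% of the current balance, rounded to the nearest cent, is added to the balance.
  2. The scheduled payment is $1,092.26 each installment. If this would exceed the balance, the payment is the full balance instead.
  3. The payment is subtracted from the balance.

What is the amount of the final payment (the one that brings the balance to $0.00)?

Installment 1: $8,087.35 +$129.40 interest = $8,216.75; pay $1,092.26 → $7,124.49
Installment 2: $7,124.49 +$113.99 interest = $7,238.48; pay $1,092.26 → $6,146.22
Installment 3: $6,146.22 +$98.34 interest = $6,244.56; pay $1,092.26 → $5,152.30
Installment 4: $5,152.30 +$82.44 interest = $5,234.74; pay $1,092.26 → $4,142.48
Installment 5: $4,142.48 +$66.28 interest = $4,208.76; pay $1,092.26 → $3,116.50
Installment 6: $3,116.50 +$49.86 interest = $3,166.36; pay $1,092.26 → $2,074.10
Installment 7: $2,074.10 +$33.19 interest = $2,107.29; pay $1,092.26 → $1,015.03
Installment 8: $1,015.03 +$16.24 interest = $1,031.27; pay $1,031.27 → $0.00

$1,031.27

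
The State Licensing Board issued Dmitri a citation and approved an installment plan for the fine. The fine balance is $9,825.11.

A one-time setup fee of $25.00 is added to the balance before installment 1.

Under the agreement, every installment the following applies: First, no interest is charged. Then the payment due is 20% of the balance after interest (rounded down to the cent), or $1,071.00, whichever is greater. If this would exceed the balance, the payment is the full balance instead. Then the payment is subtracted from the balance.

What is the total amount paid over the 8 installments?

Installment 1: $9,850.11 − $1,970.02 → $7,880.09
Installment 2: $7,880.09 − $1,576.01 → $6,304.08
Installment 3: $6,304.08 − $1,260.81 → $5,043.27
Installment 4: $5,043.27 − $1,071.00 → $3,972.27
Installment 5: $3,972.27 − $1,071.00 → $2,901.27
Installment 6: $2,901.27 − $1,071.00 → $1,830.27
Installment 7: $1,830.27 − $1,071.00 → $759.27
Installment 8: $759.27 − $759.27 → $0.00
Total paid: $9,850.11

$9,850.11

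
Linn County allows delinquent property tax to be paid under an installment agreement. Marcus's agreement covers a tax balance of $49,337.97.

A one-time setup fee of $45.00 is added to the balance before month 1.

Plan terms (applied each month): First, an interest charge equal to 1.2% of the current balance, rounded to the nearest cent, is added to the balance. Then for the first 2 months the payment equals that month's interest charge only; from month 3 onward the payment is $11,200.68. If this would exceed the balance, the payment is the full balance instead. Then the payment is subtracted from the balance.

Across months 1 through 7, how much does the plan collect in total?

Month 1: $49,382.97 +$592.60 interest = $49,975.57; pay $592.60 → $49,382.97
Month 2: $49,382.97 +$592.60 interest = $49,975.57; pay $592.60 → $49,382.97
Month 3: $49,382.97 +$592.60 interest = $49,975.57; pay $11,200.68 → $38,774.89
Month 4: $38,774.89 +$465.30 interest = $39,240.19; pay $11,200.68 → $28,039.51
Month 5: $28,039.51 +$336.47 interest = $28,375.98; pay $11,200.68 → $17,175.30
Month 6: $17,175.30 +$206.10 interest = $17,381.40; pay $11,200.68 → $6,180.72
Month 7: $6,180.72 +$74.17 interest = $6,254.89; pay $6,254.89 → $0.00
Total paid: $52,242.81

$52,242.81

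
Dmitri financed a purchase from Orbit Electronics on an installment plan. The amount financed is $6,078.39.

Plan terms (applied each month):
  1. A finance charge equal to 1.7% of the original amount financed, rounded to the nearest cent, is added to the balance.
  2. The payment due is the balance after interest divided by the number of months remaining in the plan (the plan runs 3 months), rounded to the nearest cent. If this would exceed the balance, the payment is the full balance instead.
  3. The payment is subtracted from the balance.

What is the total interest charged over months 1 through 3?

Month 1: $6,078.39 +$103.33 interest = $6,181.72; pay $2,060.57 → $4,121.15
Month 2: $4,121.15 +$103.33 interest = $4,224.48; pay $2,112.24 → $2,112.24
Month 3: $2,112.24 +$103.33 interest = $2,215.57; pay $2,215.57 → $0.00
Total interest: $103.33 + $103.33 + $103.33 = $309.99

$309.99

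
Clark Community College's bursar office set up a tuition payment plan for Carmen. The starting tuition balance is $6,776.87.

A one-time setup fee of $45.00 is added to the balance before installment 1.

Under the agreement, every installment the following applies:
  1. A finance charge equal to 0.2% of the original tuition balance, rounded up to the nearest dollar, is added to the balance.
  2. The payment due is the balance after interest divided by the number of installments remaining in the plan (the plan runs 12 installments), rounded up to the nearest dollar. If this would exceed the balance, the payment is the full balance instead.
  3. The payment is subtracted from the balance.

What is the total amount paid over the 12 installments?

Installment 1: opening $6,821.87; interest $14.00 → $6,835.87; payment $570.00; balance $6,265.87
Installment 2: opening $6,265.87; interest $14.00 → $6,279.87; payment $571.00; balance $5,708.87
Installment 3: opening $5,708.87; interest $14.00 → $5,722.87; payment $573.00; balance $5,149.87
Installment 4: opening $5,149.87; interest $14.00 → $5,163.87; payment $574.00; balance $4,589.87
Installment 5: opening $4,589.87; interest $14.00 → $4,603.87; payment $576.00; balance $4,027.87
Installment 6: opening $4,027.87; interest $14.00 → $4,041.87; payment $578.00; balance $3,463.87
Installment 7: opening $3,463.87; interest $14.00 → $3,477.87; payment $580.00; balance $2,897.87
Installment 8: opening $2,897.87; interest $14.00 → $2,911.87; payment $583.00; balance $2,328.87
Installment 9: opening $2,328.87; interest $14.00 → $2,342.87; payment $586.00; balance $1,756.87
Installment 10: opening $1,756.87; interest $14.00 → $1,770.87; payment $591.00; balance $1,179.87
Installment 11: opening $1,179.87; interest $14.00 → $1,193.87; payment $597.00; balance $596.87
Installment 12: opening $596.87; interest $14.00 → $610.87; payment $610.87; balance $0.00
Total paid: $6,989.87

$6,989.87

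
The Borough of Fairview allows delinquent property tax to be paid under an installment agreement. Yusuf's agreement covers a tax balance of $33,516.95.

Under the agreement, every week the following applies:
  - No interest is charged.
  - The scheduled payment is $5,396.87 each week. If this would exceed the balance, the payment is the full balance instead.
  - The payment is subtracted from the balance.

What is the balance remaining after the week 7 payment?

Week 1: opening $33,516.95; payment $5,396.87; balance $28,120.08
Week 2: opening $28,120.08; payment $5,396.87; balance $22,723.21
Week 3: opening $22,723.21; payment $5,396.87; balance $17,326.34
Week 4: opening $17,326.34; payment $5,396.87; balance $11,929.47
Week 5: opening $11,929.47; payment $5,396.87; balance $6,532.60
Week 6: opening $6,532.60; payment $5,396.87; balance $1,135.73
Week 7: opening $1,135.73; payment $1,135.73; balance $0.00

$0.00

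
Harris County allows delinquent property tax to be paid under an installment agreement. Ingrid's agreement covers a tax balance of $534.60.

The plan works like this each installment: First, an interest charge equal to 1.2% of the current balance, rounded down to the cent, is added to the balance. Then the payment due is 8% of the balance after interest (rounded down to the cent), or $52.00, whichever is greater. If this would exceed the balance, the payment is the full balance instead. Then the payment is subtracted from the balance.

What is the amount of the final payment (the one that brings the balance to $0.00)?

Installment 1: opening $534.60; interest $6.41 → $541.01; payment $52.00; balance $489.01
Installment 2: opening $489.01; interest $5.86 → $494.87; payment $52.00; balance $442.87
Installment 3: opening $442.87; interest $5.31 → $448.18; payment $52.00; balance $396.18
Installment 4: opening $396.18; interest $4.75 → $400.93; payment $52.00; balance $348.93
Installment 5: opening $348.93; interest $4.18 → $353.11; payment $52.00; balance $301.11
Installment 6: opening $301.11; interest $3.61 → $304.72; payment $52.00; balance $252.72
Installment 7: opening $252.72; interest $3.03 → $255.75; payment $52.00; balance $203.75
Installment 8: opening $203.75; interest $2.44 → $206.19; payment $52.00; balance $154.19
Installment 9: opening $154.19; interest $1.85 → $156.04; payment $52.00; balance $104.04
Installment 10: opening $104.04; interest $1.24 → $105.28; payment $52.00; balance $53.28
Installment 11: opening $53.28; interest $0.63 → $53.91; payment $52.00; balance $1.91
Installment 12: opening $1.91; interest $0.02 → $1.93; payment $1.93; balance $0.00

$1.93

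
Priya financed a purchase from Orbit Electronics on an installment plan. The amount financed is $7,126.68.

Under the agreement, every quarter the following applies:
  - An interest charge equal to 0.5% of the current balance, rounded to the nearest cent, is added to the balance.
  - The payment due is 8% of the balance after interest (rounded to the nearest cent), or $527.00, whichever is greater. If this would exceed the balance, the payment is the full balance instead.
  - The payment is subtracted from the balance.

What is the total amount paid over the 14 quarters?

$7,394.19

Quarter 1: opening $7,126.68; interest $35.63 → $7,162.31; payment $572.98; balance $6,589.33
Quarter 2: opening $6,589.33; interest $32.95 → $6,622.28; payment $529.78; balance $6,092.50
Quarter 3: opening $6,092.50; interest $30.46 → $6,122.96; payment $527.00; balance $5,595.96
Quarter 4: opening $5,595.96; interest $27.98 → $5,623.94; payment $527.00; balance $5,096.94
Quarter 5: opening $5,096.94; interest $25.48 → $5,122.42; payment $527.00; balance $4,595.42
Quarter 6: opening $4,595.42; interest $22.98 → $4,618.40; payment $527.00; balance $4,091.40
Quarter 7: opening $4,091.40; interest $20.46 → $4,111.86; payment $527.00; balance $3,584.86
Quarter 8: opening $3,584.86; interest $17.92 → $3,602.78; payment $527.00; balance $3,075.78
Quarter 9: opening $3,075.78; interest $15.38 → $3,091.16; payment $527.00; balance $2,564.16
Quarter 10: opening $2,564.16; interest $12.82 → $2,576.98; payment $527.00; balance $2,049.98
Quarter 11: opening $2,049.98; interest $10.25 → $2,060.23; payment $527.00; balance $1,533.23
Quarter 12: opening $1,533.23; interest $7.67 → $1,540.90; payment $527.00; balance $1,013.90
Quarter 13: opening $1,013.90; interest $5.07 → $1,018.97; payment $527.00; balance $491.97
Quarter 14: opening $491.97; interest $2.46 → $494.43; payment $494.43; balance $0.00
Total paid: $7,394.19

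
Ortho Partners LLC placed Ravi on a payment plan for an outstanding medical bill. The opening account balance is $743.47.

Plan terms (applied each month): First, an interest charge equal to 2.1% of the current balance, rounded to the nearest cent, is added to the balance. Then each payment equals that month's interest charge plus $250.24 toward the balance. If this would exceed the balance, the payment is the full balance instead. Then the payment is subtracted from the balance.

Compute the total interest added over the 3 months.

Month 1: opening $743.47; interest $15.61 → $759.08; payment $265.85; balance $493.23
Month 2: opening $493.23; interest $10.36 → $503.59; payment $260.60; balance $242.99
Month 3: opening $242.99; interest $5.10 → $248.09; payment $248.09; balance $0.00
Total interest: $15.61 + $10.36 + $5.10 = $31.07

$31.07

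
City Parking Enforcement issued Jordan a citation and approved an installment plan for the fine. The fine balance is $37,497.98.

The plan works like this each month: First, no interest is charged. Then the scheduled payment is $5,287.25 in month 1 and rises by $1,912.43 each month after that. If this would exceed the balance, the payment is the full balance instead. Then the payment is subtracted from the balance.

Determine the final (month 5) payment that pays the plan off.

Month 1: opening $37,497.98; payment $5,287.25; balance $32,210.73
Month 2: opening $32,210.73; payment $7,199.68; balance $25,011.05
Month 3: opening $25,011.05; payment $9,112.11; balance $15,898.94
Month 4: opening $15,898.94; payment $11,024.54; balance $4,874.40
Month 5: opening $4,874.40; payment $4,874.40; balance $0.00

$4,874.40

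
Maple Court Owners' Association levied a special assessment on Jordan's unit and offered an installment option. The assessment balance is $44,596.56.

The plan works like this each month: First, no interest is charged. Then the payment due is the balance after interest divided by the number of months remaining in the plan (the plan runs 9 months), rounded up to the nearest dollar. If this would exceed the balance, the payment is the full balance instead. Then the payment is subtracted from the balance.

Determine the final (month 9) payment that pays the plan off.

$4,954.56

Month 1: $44,596.56 − $4,956.00 → $39,640.56
Month 2: $39,640.56 − $4,956.00 → $34,684.56
Month 3: $34,684.56 − $4,955.00 → $29,729.56
Month 4: $29,729.56 − $4,955.00 → $24,774.56
Month 5: $24,774.56 − $4,955.00 → $19,819.56
Month 6: $19,819.56 − $4,955.00 → $14,864.56
Month 7: $14,864.56 − $4,955.00 → $9,909.56
Month 8: $9,909.56 − $4,955.00 → $4,954.56
Month 9: $4,954.56 − $4,954.56 → $0.00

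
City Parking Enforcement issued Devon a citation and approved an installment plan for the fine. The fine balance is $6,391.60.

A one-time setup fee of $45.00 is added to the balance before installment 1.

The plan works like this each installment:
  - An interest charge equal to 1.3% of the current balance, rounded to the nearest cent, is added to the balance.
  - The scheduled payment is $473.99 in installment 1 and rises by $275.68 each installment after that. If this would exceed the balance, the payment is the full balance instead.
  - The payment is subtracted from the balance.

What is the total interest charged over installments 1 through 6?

Installment 1: $6,436.60 +$83.68 interest = $6,520.28; pay $473.99 → $6,046.29
Installment 2: $6,046.29 +$78.60 interest = $6,124.89; pay $749.67 → $5,375.22
Installment 3: $5,375.22 +$69.88 interest = $5,445.10; pay $1,025.35 → $4,419.75
Installment 4: $4,419.75 +$57.46 interest = $4,477.21; pay $1,301.03 → $3,176.18
Installment 5: $3,176.18 +$41.29 interest = $3,217.47; pay $1,576.71 → $1,640.76
Installment 6: $1,640.76 +$21.33 interest = $1,662.09; pay $1,662.09 → $0.00
Total interest: $83.68 + $78.60 + $69.88 + $57.46 + $41.29 + $21.33 = $352.24

$352.24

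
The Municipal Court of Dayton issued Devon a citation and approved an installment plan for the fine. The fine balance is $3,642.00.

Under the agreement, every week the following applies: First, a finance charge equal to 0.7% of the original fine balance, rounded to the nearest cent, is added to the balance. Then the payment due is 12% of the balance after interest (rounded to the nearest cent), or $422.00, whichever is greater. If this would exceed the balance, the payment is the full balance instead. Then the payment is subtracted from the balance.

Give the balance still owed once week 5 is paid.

$1,641.35

Week 1: opening $3,642.00; interest $25.49 → $3,667.49; payment $440.10; balance $3,227.39
Week 2: opening $3,227.39; interest $25.49 → $3,252.88; payment $422.00; balance $2,830.88
Week 3: opening $2,830.88; interest $25.49 → $2,856.37; payment $422.00; balance $2,434.37
Week 4: opening $2,434.37; interest $25.49 → $2,459.86; payment $422.00; balance $2,037.86
Week 5: opening $2,037.86; interest $25.49 → $2,063.35; payment $422.00; balance $1,641.35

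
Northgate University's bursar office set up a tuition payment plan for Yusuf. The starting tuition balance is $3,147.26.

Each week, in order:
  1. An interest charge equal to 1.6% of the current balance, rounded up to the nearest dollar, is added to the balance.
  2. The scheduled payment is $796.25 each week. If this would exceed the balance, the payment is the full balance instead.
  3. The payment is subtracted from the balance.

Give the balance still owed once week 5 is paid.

# | Opening | Interest | Payment | End bal
1 | $3,147.26 | $51.00 | $796.25 | $2,402.01
2 | $2,402.01 | $39.00 | $796.25 | $1,644.76
3 | $1,644.76 | $27.00 | $796.25 | $875.51
4 | $875.51 | $15.00 | $796.25 | $94.26
5 | $94.26 | $2.00 | $96.26 | $0.00

$0.00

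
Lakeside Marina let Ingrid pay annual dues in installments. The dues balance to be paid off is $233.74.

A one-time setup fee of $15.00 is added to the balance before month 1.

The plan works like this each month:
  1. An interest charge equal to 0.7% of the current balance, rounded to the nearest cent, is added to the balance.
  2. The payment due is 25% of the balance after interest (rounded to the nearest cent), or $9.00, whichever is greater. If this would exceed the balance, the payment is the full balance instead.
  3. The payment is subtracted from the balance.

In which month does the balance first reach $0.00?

11

# | Opening | Interest | Payment | End bal
1 | $248.74 | $1.74 | $62.62 | $187.86
2 | $187.86 | $1.32 | $47.30 | $141.88
3 | $141.88 | $0.99 | $35.72 | $107.15
4 | $107.15 | $0.75 | $26.98 | $80.92
5 | $80.92 | $0.57 | $20.37 | $61.12
6 | $61.12 | $0.43 | $15.39 | $46.16
7 | $46.16 | $0.32 | $11.62 | $34.86
8 | $34.86 | $0.24 | $9.00 | $26.10
9 | $26.10 | $0.18 | $9.00 | $17.28
10 | $17.28 | $0.12 | $9.00 | $8.40
11 | $8.40 | $0.06 | $8.46 | $0.00
Balance reaches $0.00 in month 11.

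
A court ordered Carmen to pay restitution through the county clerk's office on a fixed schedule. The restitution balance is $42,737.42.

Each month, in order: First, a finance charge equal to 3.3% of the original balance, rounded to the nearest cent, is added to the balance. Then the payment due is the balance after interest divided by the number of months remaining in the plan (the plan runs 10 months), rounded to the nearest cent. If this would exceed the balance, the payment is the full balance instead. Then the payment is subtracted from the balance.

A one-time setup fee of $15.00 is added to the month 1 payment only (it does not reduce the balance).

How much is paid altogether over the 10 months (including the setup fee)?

$56,855.72

Month 1: opening $42,737.42; interest $1,410.33 → $44,147.75; payment $4,414.78 (+ $15.00 fee); balance $39,732.97
Month 2: opening $39,732.97; interest $1,410.33 → $41,143.30; payment $4,571.48; balance $36,571.82
Month 3: opening $36,571.82; interest $1,410.33 → $37,982.15; payment $4,747.77; balance $33,234.38
Month 4: opening $33,234.38; interest $1,410.33 → $34,644.71; payment $4,949.24; balance $29,695.47
Month 5: opening $29,695.47; interest $1,410.33 → $31,105.80; payment $5,184.30; balance $25,921.50
Month 6: opening $25,921.50; interest $1,410.33 → $27,331.83; payment $5,466.37; balance $21,865.46
Month 7: opening $21,865.46; interest $1,410.33 → $23,275.79; payment $5,818.95; balance $17,456.84
Month 8: opening $17,456.84; interest $1,410.33 → $18,867.17; payment $6,289.06; balance $12,578.11
Month 9: opening $12,578.11; interest $1,410.33 → $13,988.44; payment $6,994.22; balance $6,994.22
Month 10: opening $6,994.22; interest $1,410.33 → $8,404.55; payment $8,404.55; balance $0.00
Total paid: $56,855.72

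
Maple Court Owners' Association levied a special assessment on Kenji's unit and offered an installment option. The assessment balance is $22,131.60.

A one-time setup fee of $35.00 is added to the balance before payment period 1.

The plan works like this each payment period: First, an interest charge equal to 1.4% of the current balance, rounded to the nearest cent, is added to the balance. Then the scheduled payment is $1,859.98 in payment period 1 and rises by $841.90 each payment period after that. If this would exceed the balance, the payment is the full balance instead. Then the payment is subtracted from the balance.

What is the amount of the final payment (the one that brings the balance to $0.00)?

# | Opening | Interest | Payment | End bal
1 | $22,166.60 | $310.33 | $1,859.98 | $20,616.95
2 | $20,616.95 | $288.64 | $2,701.88 | $18,203.71
3 | $18,203.71 | $254.85 | $3,543.78 | $14,914.78
4 | $14,914.78 | $208.81 | $4,385.68 | $10,737.91
5 | $10,737.91 | $150.33 | $5,227.58 | $5,660.66
6 | $5,660.66 | $79.25 | $5,739.91 | $0.00

$5,739.91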